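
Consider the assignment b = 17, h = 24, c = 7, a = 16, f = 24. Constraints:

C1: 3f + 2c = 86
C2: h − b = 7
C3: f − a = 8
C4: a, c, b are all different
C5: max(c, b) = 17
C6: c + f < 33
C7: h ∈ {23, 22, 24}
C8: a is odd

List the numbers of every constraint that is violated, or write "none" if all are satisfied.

The assignment fails constraint 8.

C1: 3f + 2c = 3(24) + 2(7) = 86  OK
C2: h − b = 24 − 17 = 7  OK
C3: f − a = 24 − 16 = 8  OK
C4: values 16, 7, 17 are pairwise distinct  OK
C5: max(7, 17) = 17  OK
C6: c + f = 7 + 24 = 31; 31 < 33  OK
C7: h = 24 is in {23, 22, 24}  OK
C8: a = 16 is even  FAIL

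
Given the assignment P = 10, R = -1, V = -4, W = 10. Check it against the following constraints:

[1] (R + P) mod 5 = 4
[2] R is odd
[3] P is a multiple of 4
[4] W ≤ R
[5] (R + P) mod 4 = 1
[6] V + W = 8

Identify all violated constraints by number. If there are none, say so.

[1] R + P = 9; 9 mod 5 = 4 — holds.
[2] R = -1 is odd — holds.
[3] 10 = 4×2 + 2, so 4 does not divide 10 — does not hold.
[4] W = 10, R = -1; 10 > -1 (want ≤) — does not hold.
[5] R + P = 9; 9 mod 4 = 1 — holds.
[6] V + W = -4 + 10 = 6, not 8 — does not hold.

Constraints 3, 4, 6 do not hold.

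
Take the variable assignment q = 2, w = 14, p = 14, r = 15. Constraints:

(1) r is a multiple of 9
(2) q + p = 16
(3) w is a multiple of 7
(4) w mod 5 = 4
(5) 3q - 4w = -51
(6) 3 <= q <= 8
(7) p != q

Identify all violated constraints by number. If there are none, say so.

The assignment fails constraints 1, 5, and 6.

(1) 15 = 9*1 + 6, so 9 does not divide 15 — does not hold.
(2) q + p = 2 + 14 = 16 — holds.
(3) 14 / 7 = 2, so 7 divides 14 — holds.
(4) 14 mod 5 = 4 — holds.
(5) 3q - 4w = 3(2) - 4(14) = -50, not -51 — does not hold.
(6) q = 2 is outside [3, 8] — does not hold.
(7) p = 14, q = 2; distinct — holds.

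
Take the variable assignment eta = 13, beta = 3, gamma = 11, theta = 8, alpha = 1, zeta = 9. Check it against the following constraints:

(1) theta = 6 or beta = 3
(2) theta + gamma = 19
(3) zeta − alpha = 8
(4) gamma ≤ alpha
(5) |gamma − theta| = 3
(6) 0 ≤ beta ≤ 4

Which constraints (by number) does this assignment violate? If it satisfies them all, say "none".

(1) theta = 8 ≠ 6, but beta = 3 = 3 (second disjunct)  yes
(2) theta + gamma = 8 + 11 = 19  yes
(3) zeta − alpha = 9 − 1 = 8  yes
(4) gamma = 11, alpha = 1; 11 > 1 (want ≤)  no
(5) |11 − 8| = 3  yes
(6) beta = 3 lies in [0, 4]  yes

Constraint 4 does not hold.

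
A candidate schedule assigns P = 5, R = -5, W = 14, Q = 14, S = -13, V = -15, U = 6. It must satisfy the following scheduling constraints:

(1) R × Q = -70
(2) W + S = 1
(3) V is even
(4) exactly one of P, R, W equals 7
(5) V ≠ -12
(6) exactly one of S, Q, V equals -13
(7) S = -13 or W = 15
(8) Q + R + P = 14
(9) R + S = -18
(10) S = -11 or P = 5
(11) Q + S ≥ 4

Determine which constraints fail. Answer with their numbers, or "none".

Constraints 3, 4, and 11 do not hold.

(1) R × Q = -5 × 14 = -70  holds
(2) W + S = 14 + (-13) = 1  holds
(3) V = -15 is odd  fails
(4) P=5, R=-5, W=14; 0 of them equal 7, not exactly one  fails
(5) V = -15, and -15 ≠ -12  holds
(6) S=-13, Q=14, V=-15; 1 of them equals -13  holds
(7) S = -13 = -13 (first disjunct)  holds
(8) Q + R + P = 14 + (-5) + 5 = 14  holds
(9) R + S = -5 + (-13) = -18  holds
(10) S = -13 ≠ -11, but P = 5 = 5 (second disjunct)  holds
(11) Q + S = 14 + (-13) = 1; 1 < 4, bound 4 not met  fails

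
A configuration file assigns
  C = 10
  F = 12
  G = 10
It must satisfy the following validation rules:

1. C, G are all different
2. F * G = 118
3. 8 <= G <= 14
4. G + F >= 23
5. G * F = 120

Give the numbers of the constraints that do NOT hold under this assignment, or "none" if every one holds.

Constraints 1, 2, and 4 do not hold.

1. C = G = 10, not all different  ✘
2. F * G = 12 * 10 = 120, not 118  ✘
3. G = 10 lies in [8, 14]  ✔
4. G + F = 10 + 12 = 22; 22 < 23, bound 23 not met  ✘
5. G * F = 10 * 12 = 120  ✔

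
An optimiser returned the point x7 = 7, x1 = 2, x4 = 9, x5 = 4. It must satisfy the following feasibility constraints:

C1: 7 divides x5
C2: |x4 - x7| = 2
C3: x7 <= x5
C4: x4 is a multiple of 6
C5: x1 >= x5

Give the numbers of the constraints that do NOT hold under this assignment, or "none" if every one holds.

Violated: 1, 3, 4, 5.

C1: 4 = 7*0 + 4, so 7 does not divide 4 — violated.
C2: |9 - 7| = 2 — OK.
C3: x7 = 7, x5 = 4; 7 > 4 (want ≤) — violated.
C4: 9 = 6*1 + 3, so 6 does not divide 9 — violated.
C5: x1 = 2, x5 = 4; 2 < 4 (want ≥) — violated.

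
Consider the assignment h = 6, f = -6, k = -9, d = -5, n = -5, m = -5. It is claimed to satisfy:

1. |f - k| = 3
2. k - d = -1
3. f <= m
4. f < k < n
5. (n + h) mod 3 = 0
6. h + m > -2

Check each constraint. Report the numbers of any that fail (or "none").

1. |-6 - (-9)| = 3  yes
2. k - d = -9 - (-5) = -4, not -1  no
3. f = -6, m = -5; -6 ≤ -5  yes
4. values -6, -9, -5; f = -6 is not < k = -9  no
5. n + h = 1; 1 mod 3 = 1, not 0  no
6. h + m = 6 + (-5) = 1; 1 > -2  yes

Constraints 2, 4, and 5 are violated.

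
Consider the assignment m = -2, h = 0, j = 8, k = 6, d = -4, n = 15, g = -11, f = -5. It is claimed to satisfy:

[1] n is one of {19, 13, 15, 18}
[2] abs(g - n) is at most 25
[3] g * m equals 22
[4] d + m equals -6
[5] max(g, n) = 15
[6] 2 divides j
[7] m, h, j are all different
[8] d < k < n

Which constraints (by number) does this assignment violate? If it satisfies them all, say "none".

The assignment fails constraint 2.

[1] n = 15 is in {19, 13, 15, 18} — satisfied.
[2] abs(-11 - 15) = 26; 26 > 25, exceeds bound 25 — violated.
[3] g * m = -11 * (-2) = 22 — satisfied.
[4] d + m = -4 + (-2) = -6 — satisfied.
[5] max(-11, 15) = 15 — satisfied.
[6] 8 / 2 = 4, so 2 divides 8 — satisfied.
[7] values -2, 0, 8 are pairwise distinct — satisfied.
[8] values -4 < 6 < 15 — satisfied.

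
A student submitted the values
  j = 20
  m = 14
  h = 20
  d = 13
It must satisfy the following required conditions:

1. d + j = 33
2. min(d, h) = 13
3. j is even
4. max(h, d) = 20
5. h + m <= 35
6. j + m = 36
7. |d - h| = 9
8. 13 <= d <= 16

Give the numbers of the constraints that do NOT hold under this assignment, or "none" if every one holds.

1. d + j = 13 + 20 = 33 — OK.
2. min(13, 20) = 13 — OK.
3. j = 20 is even — OK.
4. max(20, 13) = 20 — OK.
5. h + m = 20 + 14 = 34; 34 ≤ 35 — OK.
6. j + m = 20 + 14 = 34, not 36 — violated.
7. |13 - 20| = 7, not 9 — violated.
8. d = 13 lies in [13, 16] — OK.

Constraints 6, 7 do not hold.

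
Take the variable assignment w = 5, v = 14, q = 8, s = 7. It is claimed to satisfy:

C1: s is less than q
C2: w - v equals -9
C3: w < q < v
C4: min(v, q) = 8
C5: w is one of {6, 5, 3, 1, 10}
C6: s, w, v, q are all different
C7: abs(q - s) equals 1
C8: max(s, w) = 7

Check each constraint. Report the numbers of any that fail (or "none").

C1: s = 7, q = 8; 7 < 8  holds
C2: w - v = 5 - 14 = -9  holds
C3: values 5 < 8 < 14  holds
C4: min(14, 8) = 8  holds
C5: w = 5 is in {6, 5, 3, 1, 10}  holds
C6: values 7, 5, 14, 8 are pairwise distinct  holds
C7: abs(8 - 7) = 1  holds
C8: max(7, 5) = 7  holds

All constraints are satisfied.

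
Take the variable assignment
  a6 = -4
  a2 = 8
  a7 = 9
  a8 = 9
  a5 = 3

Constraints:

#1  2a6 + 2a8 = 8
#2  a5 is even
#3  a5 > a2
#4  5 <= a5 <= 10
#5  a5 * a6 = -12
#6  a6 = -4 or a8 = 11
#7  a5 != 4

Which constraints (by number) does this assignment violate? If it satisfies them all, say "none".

#1 2a6 + 2a8 = 2(-4) + 2(9) = 10, not 8  ✘
#2 a5 = 3 is odd  ✘
#3 a5 = 3, a2 = 8; 3 ≤ 8 (want >)  ✘
#4 a5 = 3 is outside [5, 10]  ✘
#5 a5 * a6 = 3 * (-4) = -12  ✔
#6 a6 = -4 = -4 (first disjunct)  ✔
#7 a5 = 3, and 3 ≠ 4  ✔

Constraints 1, 2, 3, and 4 are violated.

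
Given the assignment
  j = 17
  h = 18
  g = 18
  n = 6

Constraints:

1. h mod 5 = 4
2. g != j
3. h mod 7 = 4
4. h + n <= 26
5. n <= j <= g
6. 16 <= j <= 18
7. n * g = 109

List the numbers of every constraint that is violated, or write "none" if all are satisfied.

Violated: 1, 7.

1. 18 mod 5 = 3, not 4 — violated.
2. g = 18, j = 17; distinct — satisfied.
3. 18 mod 7 = 4 — satisfied.
4. h + n = 18 + 6 = 24; 24 ≤ 26 — satisfied.
5. values 6 <= 17 <= 18 — satisfied.
6. j = 17 lies in [16, 18] — satisfied.
7. n * g = 6 * 18 = 108, not 109 — violated.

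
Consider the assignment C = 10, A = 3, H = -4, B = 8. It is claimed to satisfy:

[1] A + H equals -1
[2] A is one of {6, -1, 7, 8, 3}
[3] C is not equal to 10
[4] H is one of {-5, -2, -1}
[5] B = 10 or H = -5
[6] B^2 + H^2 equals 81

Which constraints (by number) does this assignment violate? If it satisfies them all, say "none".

[1] A + H = 3 + (-4) = -1  yes
[2] A = 3 is in {6, -1, 7, 8, 3}  yes
[3] C = 10, but 10 is required to differ  no
[4] H = -4 is not in {-5, -2, -1}  no
[5] B = 8 ≠ 10 and H = -4 ≠ -5; both disjuncts false  no
[6] B^2 + H^2 = 8^2 + (-4)^2 = 64 + 16 = 80, not 81  no

No — constraints 3, 4, 5, and 6 are not satisfied.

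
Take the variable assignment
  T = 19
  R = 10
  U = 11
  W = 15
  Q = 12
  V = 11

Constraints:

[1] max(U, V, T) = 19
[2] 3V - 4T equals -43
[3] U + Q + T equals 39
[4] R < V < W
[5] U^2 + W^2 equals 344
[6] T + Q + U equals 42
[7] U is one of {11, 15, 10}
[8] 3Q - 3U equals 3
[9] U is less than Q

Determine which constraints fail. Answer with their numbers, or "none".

Violated: 3 and 5.

[1] max(11, 11, 19) = 19 — holds.
[2] 3V - 4T = 3(11) - 4(19) = -43 — holds.
[3] U + Q + T = 11 + 12 + 19 = 42, not 39 — does not hold.
[4] values 10 < 11 < 15 — holds.
[5] U^2 + W^2 = 11^2 + 15^2 = 121 + 225 = 346, not 344 — does not hold.
[6] T + Q + U = 19 + 12 + 11 = 42 — holds.
[7] U = 11 is in {11, 15, 10} — holds.
[8] 3Q - 3U = 3(12) - 3(11) = 3 — holds.
[9] U = 11, Q = 12; 11 < 12 — holds.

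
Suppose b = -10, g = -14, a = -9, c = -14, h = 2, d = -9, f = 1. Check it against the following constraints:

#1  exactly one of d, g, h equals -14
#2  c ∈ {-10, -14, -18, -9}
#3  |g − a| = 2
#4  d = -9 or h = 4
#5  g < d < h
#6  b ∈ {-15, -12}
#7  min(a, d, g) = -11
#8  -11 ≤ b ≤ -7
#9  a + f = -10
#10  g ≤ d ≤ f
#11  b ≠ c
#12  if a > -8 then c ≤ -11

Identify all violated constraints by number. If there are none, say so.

No — constraints 3, 6, 7, and 9 are not satisfied.

#1 d=-9, g=-14, h=2; 1 of them equals -14  holds
#2 c = -14 is in {-10, -14, -18, -9}  holds
#3 |-14 − (-9)| = 5, not 2  fails
#4 d = -9 = -9 (first disjunct)  holds
#5 values -14 < -9 < 2  holds
#6 b = -10 is not in {-15, -12}  fails
#7 min(-9, -9, -14) = -14, not -11  fails
#8 b = -10 lies in [-11, -7]  holds
#9 a + f = -9 + 1 = -8, not -10  fails
#10 values -14 ≤ -9 ≤ 1  holds
#11 b = -10, c = -14; distinct  holds
#12 a = -9, not > -8; antecedent false, conditional vacuously true  holds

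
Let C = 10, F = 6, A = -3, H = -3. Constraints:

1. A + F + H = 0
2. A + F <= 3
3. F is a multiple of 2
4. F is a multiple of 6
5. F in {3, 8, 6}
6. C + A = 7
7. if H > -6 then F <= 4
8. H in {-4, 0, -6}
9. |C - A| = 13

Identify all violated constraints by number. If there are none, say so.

Constraints 7, 8 do not hold.

1. A + F + H = -3 + 6 + (-3) = 0 — holds.
2. A + F = -3 + 6 = 3; 3 ≤ 3 — holds.
3. 6 / 2 = 3, so 2 divides 6 — holds.
4. 6 / 6 = 1, so 6 divides 6 — holds.
5. F = 6 is in {3, 8, 6} — holds.
6. C + A = 10 + (-3) = 7 — holds.
7. H = -3 > -6, so we need F ≤ 4; but F = 6 > 4 — fails.
8. H = -3 is not in {-4, 0, -6} — fails.
9. |10 - (-3)| = 13 — holds.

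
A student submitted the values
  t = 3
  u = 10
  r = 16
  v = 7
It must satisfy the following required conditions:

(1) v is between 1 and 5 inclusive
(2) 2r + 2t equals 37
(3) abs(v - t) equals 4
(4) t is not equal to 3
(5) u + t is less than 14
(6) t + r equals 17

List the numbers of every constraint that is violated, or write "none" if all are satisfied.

(1) v = 7 is outside [1, 5] — fails.
(2) 2r + 2t = 2(16) + 2(3) = 38, not 37 — fails.
(3) abs(7 - 3) = 4 — holds.
(4) t = 3, but 3 is required to differ — fails.
(5) u + t = 10 + 3 = 13; 13 < 14 — holds.
(6) t + r = 3 + 16 = 19, not 17 — fails.

Constraints 1, 2, 4, and 6 are violated.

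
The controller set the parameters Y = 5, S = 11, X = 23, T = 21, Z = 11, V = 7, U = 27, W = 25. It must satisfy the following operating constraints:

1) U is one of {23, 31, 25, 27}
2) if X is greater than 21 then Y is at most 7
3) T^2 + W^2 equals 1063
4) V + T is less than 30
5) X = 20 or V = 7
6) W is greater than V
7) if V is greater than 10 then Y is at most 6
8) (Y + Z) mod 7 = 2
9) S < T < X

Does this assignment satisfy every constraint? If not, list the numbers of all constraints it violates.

1) U = 27 is in {23, 31, 25, 27}  OK
2) X = 23 > 21, so we need Y ≤ 7; Y = 5 ≤ 7  OK
3) T^2 + W^2 = 21^2 + 25^2 = 441 + 625 = 1066, not 1063  FAIL
4) V + T = 7 + 21 = 28; 28 < 30  OK
5) X = 23 ≠ 20, but V = 7 = 7 (second disjunct)  OK
6) W = 25, V = 7; 25 > 7  OK
7) V = 7, not > 10; antecedent false, conditional vacuously true  OK
8) Y + Z = 16; 16 mod 7 = 2  OK
9) values 11 < 21 < 23  OK

Constraint 3 is violated.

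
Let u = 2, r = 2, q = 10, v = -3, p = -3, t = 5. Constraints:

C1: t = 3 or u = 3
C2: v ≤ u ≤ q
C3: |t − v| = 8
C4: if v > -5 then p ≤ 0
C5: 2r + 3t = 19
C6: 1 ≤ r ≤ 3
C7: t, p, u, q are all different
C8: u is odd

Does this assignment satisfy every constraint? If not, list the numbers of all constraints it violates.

C1: t = 5 ≠ 3 and u = 2 ≠ 3; both disjuncts false — violated.
C2: values -3 ≤ 2 ≤ 10 — satisfied.
C3: |5 − (-3)| = 8 — satisfied.
C4: v = -3 > -5, so we need p ≤ 0; p = -3 ≤ 0 — satisfied.
C5: 2r + 3t = 2(2) + 3(5) = 19 — satisfied.
C6: r = 2 lies in [1, 3] — satisfied.
C7: values 5, -3, 2, 10 are pairwise distinct — satisfied.
C8: u = 2 is even — violated.

No — constraints 1 and 8 are not satisfied.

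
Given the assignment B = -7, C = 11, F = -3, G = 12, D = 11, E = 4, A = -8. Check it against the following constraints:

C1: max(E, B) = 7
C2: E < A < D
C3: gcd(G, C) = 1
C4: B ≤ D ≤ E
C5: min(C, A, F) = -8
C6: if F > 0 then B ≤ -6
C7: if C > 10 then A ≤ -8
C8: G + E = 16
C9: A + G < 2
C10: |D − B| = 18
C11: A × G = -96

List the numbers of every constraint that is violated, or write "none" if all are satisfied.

Violated: 1, 2, 4, and 9.

C1: max(4, -7) = 4, not 7 — violated.
C2: values 4, -8, 11; E = 4 is not < A = -8 — violated.
C3: gcd(12, 11) = 1 — satisfied.
C4: values -7, 11, 4; D = 11 is not ≤ E = 4 — violated.
C5: min(11, -8, -3) = -8 — satisfied.
C6: F = -3, not > 0; antecedent false, conditional vacuously true — satisfied.
C7: C = 11 > 10, so we need A ≤ -8; A = -8 ≤ -8 — satisfied.
C8: G + E = 12 + 4 = 16 — satisfied.
C9: A + G = -8 + 12 = 4; 4 ≥ 2, bound 2 not met — violated.
C10: |11 − (-7)| = 18 — satisfied.
C11: A × G = -8 × 12 = -96 — satisfied.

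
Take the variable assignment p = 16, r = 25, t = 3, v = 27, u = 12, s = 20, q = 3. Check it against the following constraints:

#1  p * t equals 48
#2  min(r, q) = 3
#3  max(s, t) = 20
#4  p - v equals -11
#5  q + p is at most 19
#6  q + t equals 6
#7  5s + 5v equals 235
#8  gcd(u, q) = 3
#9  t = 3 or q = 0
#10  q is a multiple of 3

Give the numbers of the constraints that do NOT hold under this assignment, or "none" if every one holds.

#1 p * t = 16 * 3 = 48  yes
#2 min(25, 3) = 3  yes
#3 max(20, 3) = 20  yes
#4 p - v = 16 - 27 = -11  yes
#5 q + p = 3 + 16 = 19; 19 ≤ 19  yes
#6 q + t = 3 + 3 = 6  yes
#7 5s + 5v = 5(20) + 5(27) = 235  yes
#8 gcd(12, 3) = 3  yes
#9 t = 3 = 3 (first disjunct)  yes
#10 3 / 3 = 1, so 3 divides 3  yes

The assignment satisfies every constraint.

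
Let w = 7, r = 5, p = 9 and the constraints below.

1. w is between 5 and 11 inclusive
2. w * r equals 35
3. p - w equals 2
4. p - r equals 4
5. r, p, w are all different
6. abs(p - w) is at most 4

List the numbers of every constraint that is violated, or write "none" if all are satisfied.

Yes — all constraints hold.

1. w = 7 lies in [5, 11] — satisfied.
2. w * r = 7 * 5 = 35 — satisfied.
3. p - w = 9 - 7 = 2 — satisfied.
4. p - r = 9 - 5 = 4 — satisfied.
5. values 5, 9, 7 are pairwise distinct — satisfied.
6. abs(9 - 7) = 2; 2 ≤ 4 — satisfied.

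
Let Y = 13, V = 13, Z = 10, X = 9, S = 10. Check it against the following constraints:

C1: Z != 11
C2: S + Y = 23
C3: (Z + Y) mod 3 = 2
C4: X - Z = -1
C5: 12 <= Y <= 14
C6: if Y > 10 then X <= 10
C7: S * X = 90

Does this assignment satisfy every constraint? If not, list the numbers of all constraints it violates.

C1: Z = 10, and 10 ≠ 11 — holds.
C2: S + Y = 10 + 13 = 23 — holds.
C3: Z + Y = 23; 23 mod 3 = 2 — holds.
C4: X - Z = 9 - 10 = -1 — holds.
C5: Y = 13 lies in [12, 14] — holds.
C6: Y = 13 > 10, so we need X ≤ 10; X = 9 ≤ 10 — holds.
C7: S * X = 10 * 9 = 90 — holds.

No violations.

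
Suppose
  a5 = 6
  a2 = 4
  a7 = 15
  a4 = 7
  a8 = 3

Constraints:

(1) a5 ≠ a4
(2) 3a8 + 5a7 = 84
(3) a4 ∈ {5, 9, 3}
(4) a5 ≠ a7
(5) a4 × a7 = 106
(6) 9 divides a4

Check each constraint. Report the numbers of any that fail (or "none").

No — constraints 3, 5, and 6 are not satisfied.

(1) a5 = 6, a4 = 7; distinct  holds
(2) 3a8 + 5a7 = 3(3) + 5(15) = 84  holds
(3) a4 = 7 is not in {5, 9, 3}  fails
(4) a5 = 6, a7 = 15; distinct  holds
(5) a4 × a7 = 7 × 15 = 105, not 106  fails
(6) 7 = 9×0 + 7, so 9 does not divide 7  fails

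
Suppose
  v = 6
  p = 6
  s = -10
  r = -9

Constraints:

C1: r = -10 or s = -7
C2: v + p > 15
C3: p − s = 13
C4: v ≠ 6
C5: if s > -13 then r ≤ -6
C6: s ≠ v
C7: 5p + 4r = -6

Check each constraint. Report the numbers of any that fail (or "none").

C1: r = -9 ≠ -10 and s = -10 ≠ -7; both disjuncts false  false
C2: v + p = 6 + 6 = 12; 12 ≤ 15, bound 15 not met  false
C3: p − s = 6 − (-10) = 16, not 13  false
C4: v = 6, but 6 is required to differ  false
C5: s = -10 > -13, so we need r ≤ -6; r = -9 ≤ -6  true
C6: s = -10, v = 6; distinct  true
C7: 5p + 4r = 5(6) + 4(-9) = -6  true

The assignment fails constraints 1, 2, 3, 4.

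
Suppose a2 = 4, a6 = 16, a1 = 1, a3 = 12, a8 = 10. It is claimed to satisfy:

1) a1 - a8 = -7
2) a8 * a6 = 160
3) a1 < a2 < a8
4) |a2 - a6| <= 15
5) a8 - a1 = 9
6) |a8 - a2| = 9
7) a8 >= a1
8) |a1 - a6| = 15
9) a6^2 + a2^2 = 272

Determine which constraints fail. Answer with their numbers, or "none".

The assignment fails constraints 1 and 6.

1) a1 - a8 = 1 - 10 = -9, not -7 — does not hold.
2) a8 * a6 = 10 * 16 = 160 — holds.
3) values 1 < 4 < 10 — holds.
4) |4 - 16| = 12; 12 ≤ 15 — holds.
5) a8 - a1 = 10 - 1 = 9 — holds.
6) |10 - 4| = 6, not 9 — does not hold.
7) a8 = 10, a1 = 1; 10 ≥ 1 — holds.
8) |1 - 16| = 15 — holds.
9) a6^2 + a2^2 = 16^2 + 4^2 = 256 + 16 = 272 — holds.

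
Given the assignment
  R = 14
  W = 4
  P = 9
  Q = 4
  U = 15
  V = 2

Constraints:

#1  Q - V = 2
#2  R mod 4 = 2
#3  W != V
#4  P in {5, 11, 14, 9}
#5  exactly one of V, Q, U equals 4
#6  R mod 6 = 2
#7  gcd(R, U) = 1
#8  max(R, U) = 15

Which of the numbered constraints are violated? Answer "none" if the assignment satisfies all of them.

Yes — all constraints hold.

#1 Q - V = 4 - 2 = 2  true
#2 14 mod 4 = 2  true
#3 W = 4, V = 2; distinct  true
#4 P = 9 is in {5, 11, 14, 9}  true
#5 V=2, Q=4, U=15; 1 of them equals 4  true
#6 14 mod 6 = 2  true
#7 gcd(14, 15) = 1  true
#8 max(14, 15) = 15  true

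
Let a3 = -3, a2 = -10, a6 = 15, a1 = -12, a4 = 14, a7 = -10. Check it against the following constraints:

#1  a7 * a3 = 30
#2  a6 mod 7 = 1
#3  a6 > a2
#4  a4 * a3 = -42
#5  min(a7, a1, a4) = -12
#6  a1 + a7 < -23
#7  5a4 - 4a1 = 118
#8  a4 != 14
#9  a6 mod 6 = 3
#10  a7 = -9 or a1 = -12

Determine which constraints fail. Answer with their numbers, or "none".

Constraints 6 and 8 are violated.

#1 a7 * a3 = -10 * (-3) = 30  holds
#2 15 mod 7 = 1  holds
#3 a6 = 15, a2 = -10; 15 > -10  holds
#4 a4 * a3 = 14 * (-3) = -42  holds
#5 min(-10, -12, 14) = -12  holds
#6 a1 + a7 = -12 + (-10) = -22; -22 ≥ -23, bound -23 not met  fails
#7 5a4 - 4a1 = 5(14) - 4(-12) = 118  holds
#8 a4 = 14, but 14 is required to differ  fails
#9 15 mod 6 = 3  holds
#10 a7 = -10 ≠ -9, but a1 = -12 = -12 (second disjunct)  holds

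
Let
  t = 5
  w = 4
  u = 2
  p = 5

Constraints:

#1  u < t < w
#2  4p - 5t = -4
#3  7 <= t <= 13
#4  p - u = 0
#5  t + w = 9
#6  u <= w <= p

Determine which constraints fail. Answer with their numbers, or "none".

#1 values 2, 5, 4; t = 5 is not < w = 4  ✘
#2 4p - 5t = 4(5) - 5(5) = -5, not -4  ✘
#3 t = 5 is outside [7, 13]  ✘
#4 p - u = 5 - 2 = 3, not 0  ✘
#5 t + w = 5 + 4 = 9  ✔
#6 values 2 <= 4 <= 5  ✔

Constraints 1, 2, 3, 4 do not hold.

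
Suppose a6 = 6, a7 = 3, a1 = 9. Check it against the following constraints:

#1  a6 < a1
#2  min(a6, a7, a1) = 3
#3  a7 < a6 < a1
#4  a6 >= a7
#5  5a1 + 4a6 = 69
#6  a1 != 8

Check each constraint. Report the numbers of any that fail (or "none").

Yes — all constraints hold.

#1 a6 = 6, a1 = 9; 6 < 9 — holds.
#2 min(6, 3, 9) = 3 — holds.
#3 values 3 < 6 < 9 — holds.
#4 a6 = 6, a7 = 3; 6 ≥ 3 — holds.
#5 5a1 + 4a6 = 5(9) + 4(6) = 69 — holds.
#6 a1 = 9, and 9 ≠ 8 — holds.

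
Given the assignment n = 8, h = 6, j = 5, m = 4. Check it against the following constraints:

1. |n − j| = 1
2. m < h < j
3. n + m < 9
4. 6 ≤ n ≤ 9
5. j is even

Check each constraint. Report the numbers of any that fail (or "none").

1. |8 − 5| = 3, not 1  false
2. values 4, 6, 5; h = 6 is not < j = 5  false
3. n + m = 8 + 4 = 12; 12 ≥ 9, bound 9 not met  false
4. n = 8 lies in [6, 9]  true
5. j = 5 is odd  false

Constraints 1, 2, 3, and 5 do not hold.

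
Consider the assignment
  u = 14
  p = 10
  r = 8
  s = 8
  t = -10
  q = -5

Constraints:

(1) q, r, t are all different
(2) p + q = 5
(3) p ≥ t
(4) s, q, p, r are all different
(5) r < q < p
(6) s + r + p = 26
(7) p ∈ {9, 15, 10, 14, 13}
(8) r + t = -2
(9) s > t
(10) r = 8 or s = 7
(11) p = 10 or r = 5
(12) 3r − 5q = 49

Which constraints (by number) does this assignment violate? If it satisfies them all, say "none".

Constraints 4, 5 do not hold.

(1) values -5, 8, -10 are pairwise distinct — OK.
(2) p + q = 10 + (-5) = 5 — OK.
(3) p = 10, t = -10; 10 ≥ -10 — OK.
(4) s = r = 8, not all different — violated.
(5) values 8, -5, 10; r = 8 is not < q = -5 — violated.
(6) s + r + p = 8 + 8 + 10 = 26 — OK.
(7) p = 10 is in {9, 15, 10, 14, 13} — OK.
(8) r + t = 8 + (-10) = -2 — OK.
(9) s = 8, t = -10; 8 > -10 — OK.
(10) r = 8 = 8 (first disjunct) — OK.
(11) p = 10 = 10 (first disjunct) — OK.
(12) 3r − 5q = 3(8) − 5(-5) = 49 — OK.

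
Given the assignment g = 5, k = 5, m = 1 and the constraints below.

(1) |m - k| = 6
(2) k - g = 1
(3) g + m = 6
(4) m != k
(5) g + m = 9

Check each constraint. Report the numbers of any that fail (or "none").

(1) |1 - 5| = 4, not 6 — fails.
(2) k - g = 5 - 5 = 0, not 1 — fails.
(3) g + m = 5 + 1 = 6 — holds.
(4) m = 1, k = 5; distinct — holds.
(5) g + m = 5 + 1 = 6, not 9 — fails.

The assignment fails constraints 1, 2, and 5.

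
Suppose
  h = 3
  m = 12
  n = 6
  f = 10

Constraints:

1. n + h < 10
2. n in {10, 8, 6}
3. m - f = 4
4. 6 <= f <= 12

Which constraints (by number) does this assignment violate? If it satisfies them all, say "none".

1. n + h = 6 + 3 = 9; 9 < 10  yes
2. n = 6 is in {10, 8, 6}  yes
3. m - f = 12 - 10 = 2, not 4  no
4. f = 10 lies in [6, 12]  yes

Violated: 3.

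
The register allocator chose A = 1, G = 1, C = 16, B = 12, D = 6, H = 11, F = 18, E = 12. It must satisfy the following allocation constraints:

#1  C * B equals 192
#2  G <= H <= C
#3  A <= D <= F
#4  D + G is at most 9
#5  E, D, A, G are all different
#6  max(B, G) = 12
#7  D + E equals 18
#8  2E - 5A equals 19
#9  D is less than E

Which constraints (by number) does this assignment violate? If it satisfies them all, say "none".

#1 C * B = 16 * 12 = 192 — OK.
#2 values 1 <= 11 <= 16 — OK.
#3 values 1 <= 6 <= 18 — OK.
#4 D + G = 6 + 1 = 7; 7 ≤ 9 — OK.
#5 A = G = 1, not all different — violated.
#6 max(12, 1) = 12 — OK.
#7 D + E = 6 + 12 = 18 — OK.
#8 2E - 5A = 2(12) - 5(1) = 19 — OK.
#9 D = 6, E = 12; 6 < 12 — OK.

Violated: 5.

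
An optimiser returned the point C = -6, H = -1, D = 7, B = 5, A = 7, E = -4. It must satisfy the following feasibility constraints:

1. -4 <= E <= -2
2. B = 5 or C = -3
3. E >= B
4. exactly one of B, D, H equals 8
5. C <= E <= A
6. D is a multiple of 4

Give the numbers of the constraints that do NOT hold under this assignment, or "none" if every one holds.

1. E = -4 lies in [-4, -2] — holds.
2. B = 5 = 5 (first disjunct) — holds.
3. E = -4, B = 5; -4 < 5 (want ≥) — does not hold.
4. B=5, D=7, H=-1; 0 of them equal 8, not exactly one — does not hold.
5. values -6 <= -4 <= 7 — holds.
6. 7 = 4*1 + 3, so 4 does not divide 7 — does not hold.

Constraints 3, 4, and 6 are violated.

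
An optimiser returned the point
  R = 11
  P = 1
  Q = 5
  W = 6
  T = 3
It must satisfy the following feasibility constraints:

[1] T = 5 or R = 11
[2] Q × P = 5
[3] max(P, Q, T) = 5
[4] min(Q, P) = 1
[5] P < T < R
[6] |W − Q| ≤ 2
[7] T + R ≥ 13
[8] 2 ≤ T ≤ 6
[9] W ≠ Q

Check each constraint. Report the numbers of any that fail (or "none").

[1] T = 3 ≠ 5, but R = 11 = 11 (second disjunct) — holds.
[2] Q × P = 5 × 1 = 5 — holds.
[3] max(1, 5, 3) = 5 — holds.
[4] min(5, 1) = 1 — holds.
[5] values 1 < 3 < 11 — holds.
[6] |6 − 5| = 1; 1 ≤ 2 — holds.
[7] T + R = 3 + 11 = 14; 14 ≥ 13 — holds.
[8] T = 3 lies in [2, 6] — holds.
[9] W = 6, Q = 5; distinct — holds.

The assignment satisfies every constraint.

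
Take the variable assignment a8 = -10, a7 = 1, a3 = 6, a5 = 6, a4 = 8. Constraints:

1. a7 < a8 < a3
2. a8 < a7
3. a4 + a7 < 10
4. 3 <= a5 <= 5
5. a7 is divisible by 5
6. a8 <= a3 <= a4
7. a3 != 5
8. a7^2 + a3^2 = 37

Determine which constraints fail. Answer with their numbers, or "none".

1. values 1, -10, 6; a7 = 1 is not < a8 = -10  ✗
2. a8 = -10, a7 = 1; -10 < 1  ✓
3. a4 + a7 = 8 + 1 = 9; 9 < 10  ✓
4. a5 = 6 is outside [3, 5]  ✗
5. 1 = 5*0 + 1, so 5 does not divide 1  ✗
6. values -10 <= 6 <= 8  ✓
7. a3 = 6, and 6 ≠ 5  ✓
8. a7^2 + a3^2 = 1^2 + 6^2 = 1 + 36 = 37  ✓

Violated: 1, 4, and 5.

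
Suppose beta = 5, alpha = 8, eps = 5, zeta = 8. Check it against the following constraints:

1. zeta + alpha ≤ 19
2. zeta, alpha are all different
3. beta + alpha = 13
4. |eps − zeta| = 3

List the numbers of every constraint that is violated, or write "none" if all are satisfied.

Constraint 2 does not hold.

1. zeta + alpha = 8 + 8 = 16; 16 ≤ 19 — holds.
2. zeta = alpha = 8, not all different — does not hold.
3. beta + alpha = 5 + 8 = 13 — holds.
4. |5 − 8| = 3 — holds.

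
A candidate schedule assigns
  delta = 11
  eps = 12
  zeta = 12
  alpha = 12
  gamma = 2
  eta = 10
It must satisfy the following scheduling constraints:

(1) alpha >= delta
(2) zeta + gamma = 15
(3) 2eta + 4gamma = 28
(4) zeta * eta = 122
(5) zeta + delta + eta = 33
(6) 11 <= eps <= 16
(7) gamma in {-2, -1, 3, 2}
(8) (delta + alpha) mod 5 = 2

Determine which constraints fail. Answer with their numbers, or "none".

(1) alpha = 12, delta = 11; 12 ≥ 11  ✔
(2) zeta + gamma = 12 + 2 = 14, not 15  ✘
(3) 2eta + 4gamma = 2(10) + 4(2) = 28  ✔
(4) zeta * eta = 12 * 10 = 120, not 122  ✘
(5) zeta + delta + eta = 12 + 11 + 10 = 33  ✔
(6) eps = 12 lies in [11, 16]  ✔
(7) gamma = 2 is in {-2, -1, 3, 2}  ✔
(8) delta + alpha = 23; 23 mod 5 = 3, not 2  ✘

The assignment fails constraints 2, 4, 8.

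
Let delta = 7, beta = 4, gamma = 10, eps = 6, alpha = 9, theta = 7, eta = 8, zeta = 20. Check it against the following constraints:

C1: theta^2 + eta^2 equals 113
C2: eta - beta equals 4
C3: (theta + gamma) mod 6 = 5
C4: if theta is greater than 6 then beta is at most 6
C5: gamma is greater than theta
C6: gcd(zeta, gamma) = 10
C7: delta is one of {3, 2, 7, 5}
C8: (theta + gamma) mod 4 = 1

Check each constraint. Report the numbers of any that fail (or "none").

None — every constraint holds.

C1: theta^2 + eta^2 = 7^2 + 8^2 = 49 + 64 = 113 — OK.
C2: eta - beta = 8 - 4 = 4 — OK.
C3: theta + gamma = 17; 17 mod 6 = 5 — OK.
C4: theta = 7 > 6, so we need beta ≤ 6; beta = 4 ≤ 6 — OK.
C5: gamma = 10, theta = 7; 10 > 7 — OK.
C6: gcd(20, 10) = 10 — OK.
C7: delta = 7 is in {3, 2, 7, 5} — OK.
C8: theta + gamma = 17; 17 mod 4 = 1 — OK.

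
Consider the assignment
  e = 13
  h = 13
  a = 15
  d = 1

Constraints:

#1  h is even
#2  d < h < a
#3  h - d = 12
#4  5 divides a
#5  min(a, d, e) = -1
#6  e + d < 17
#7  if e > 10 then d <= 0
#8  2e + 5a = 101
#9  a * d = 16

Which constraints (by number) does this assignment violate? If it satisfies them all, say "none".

#1 h = 13 is odd — fails.
#2 values 1 < 13 < 15 — holds.
#3 h - d = 13 - 1 = 12 — holds.
#4 15 / 5 = 3, so 5 divides 15 — holds.
#5 min(15, 1, 13) = 1, not -1 — fails.
#6 e + d = 13 + 1 = 14; 14 < 17 — holds.
#7 e = 13 > 10, so we need d ≤ 0; but d = 1 > 0 — fails.
#8 2e + 5a = 2(13) + 5(15) = 101 — holds.
#9 a * d = 15 * 1 = 15, not 16 — fails.

Violated: 1, 5, 7, and 9.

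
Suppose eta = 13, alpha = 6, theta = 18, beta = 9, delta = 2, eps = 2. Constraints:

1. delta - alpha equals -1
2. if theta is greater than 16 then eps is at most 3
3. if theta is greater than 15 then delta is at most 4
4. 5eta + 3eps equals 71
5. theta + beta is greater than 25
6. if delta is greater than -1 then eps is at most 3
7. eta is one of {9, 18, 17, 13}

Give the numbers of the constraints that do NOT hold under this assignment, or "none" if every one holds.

1. delta - alpha = 2 - 6 = -4, not -1 — violated.
2. theta = 18 > 16, so we need eps ≤ 3; eps = 2 ≤ 3 — OK.
3. theta = 18 > 15, so we need delta ≤ 4; delta = 2 ≤ 4 — OK.
4. 5eta + 3eps = 5(13) + 3(2) = 71 — OK.
5. theta + beta = 18 + 9 = 27; 27 > 25 — OK.
6. delta = 2 > -1, so we need eps ≤ 3; eps = 2 ≤ 3 — OK.
7. eta = 13 is in {9, 18, 17, 13} — OK.

Constraint 1 does not hold.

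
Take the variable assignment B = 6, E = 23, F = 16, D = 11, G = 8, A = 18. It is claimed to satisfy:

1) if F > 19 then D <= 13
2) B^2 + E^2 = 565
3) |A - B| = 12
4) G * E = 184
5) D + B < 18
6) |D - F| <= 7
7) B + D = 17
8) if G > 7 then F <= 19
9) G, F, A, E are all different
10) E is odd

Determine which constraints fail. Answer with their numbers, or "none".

None — every constraint holds.

1) F = 16, not > 19; antecedent false, conditional vacuously true  ✓
2) B^2 + E^2 = 6^2 + 23^2 = 36 + 529 = 565  ✓
3) |18 - 6| = 12  ✓
4) G * E = 8 * 23 = 184  ✓
5) D + B = 11 + 6 = 17; 17 < 18  ✓
6) |11 - 16| = 5; 5 ≤ 7  ✓
7) B + D = 6 + 11 = 17  ✓
8) G = 8 > 7, so we need F ≤ 19; F = 16 ≤ 19  ✓
9) values 8, 16, 18, 23 are pairwise distinct  ✓
10) E = 23 is odd  ✓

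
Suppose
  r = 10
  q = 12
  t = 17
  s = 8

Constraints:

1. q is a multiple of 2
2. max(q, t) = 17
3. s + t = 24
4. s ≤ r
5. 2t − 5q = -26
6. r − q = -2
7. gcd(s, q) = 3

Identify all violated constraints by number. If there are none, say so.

The assignment fails constraints 3, 7.

1. 12 / 2 = 6, so 2 divides 12 — satisfied.
2. max(12, 17) = 17 — satisfied.
3. s + t = 8 + 17 = 25, not 24 — violated.
4. s = 8, r = 10; 8 ≤ 10 — satisfied.
5. 2t − 5q = 2(17) − 5(12) = -26 — satisfied.
6. r − q = 10 − 12 = -2 — satisfied.
7. gcd(8, 12) = 4, not 3 — violated.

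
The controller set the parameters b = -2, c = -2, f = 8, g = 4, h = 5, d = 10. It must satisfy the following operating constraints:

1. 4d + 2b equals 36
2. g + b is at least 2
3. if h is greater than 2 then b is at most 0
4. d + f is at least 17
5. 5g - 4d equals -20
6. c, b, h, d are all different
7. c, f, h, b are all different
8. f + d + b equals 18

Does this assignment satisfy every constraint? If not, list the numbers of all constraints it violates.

1. 4d + 2b = 4(10) + 2(-2) = 36 — holds.
2. g + b = 4 + (-2) = 2; 2 ≥ 2 — holds.
3. h = 5 > 2, so we need b ≤ 0; b = -2 ≤ 0 — holds.
4. d + f = 10 + 8 = 18; 18 ≥ 17 — holds.
5. 5g - 4d = 5(4) - 4(10) = -20 — holds.
6. c = b = -2, not all different — fails.
7. c = b = -2, not all different — fails.
8. f + d + b = 8 + 10 + (-2) = 16, not 18 — fails.

Violated: 6, 7, and 8.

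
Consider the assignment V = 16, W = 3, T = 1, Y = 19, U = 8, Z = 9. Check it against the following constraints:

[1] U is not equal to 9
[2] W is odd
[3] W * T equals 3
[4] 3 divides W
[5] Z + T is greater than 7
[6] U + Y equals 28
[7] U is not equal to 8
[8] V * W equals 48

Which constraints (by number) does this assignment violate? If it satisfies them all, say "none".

No — constraints 6 and 7 are not satisfied.

[1] U = 8, and 8 ≠ 9 — holds.
[2] W = 3 is odd — holds.
[3] W * T = 3 * 1 = 3 — holds.
[4] 3 / 3 = 1, so 3 divides 3 — holds.
[5] Z + T = 9 + 1 = 10; 10 > 7 — holds.
[6] U + Y = 8 + 19 = 27, not 28 — does not hold.
[7] U = 8, but 8 is required to differ — does not hold.
[8] V * W = 16 * 3 = 48 — holds.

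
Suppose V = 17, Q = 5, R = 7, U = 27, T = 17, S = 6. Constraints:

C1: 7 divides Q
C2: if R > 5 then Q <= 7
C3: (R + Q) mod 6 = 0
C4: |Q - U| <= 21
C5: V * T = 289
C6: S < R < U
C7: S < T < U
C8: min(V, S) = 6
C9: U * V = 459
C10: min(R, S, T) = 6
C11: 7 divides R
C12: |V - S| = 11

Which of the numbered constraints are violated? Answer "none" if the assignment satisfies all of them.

The assignment fails constraints 1, 4.

C1: 5 = 7*0 + 5, so 7 does not divide 5  fails
C2: R = 7 > 5, so we need Q ≤ 7; Q = 5 ≤ 7  holds
C3: R + Q = 12; 12 mod 6 = 0  holds
C4: |5 - 27| = 22; 22 > 21, exceeds bound 21  fails
C5: V * T = 17 * 17 = 289  holds
C6: values 6 < 7 < 27  holds
C7: values 6 < 17 < 27  holds
C8: min(17, 6) = 6  holds
C9: U * V = 27 * 17 = 459  holds
C10: min(7, 6, 17) = 6  holds
C11: 7 / 7 = 1, so 7 divides 7  holds
C12: |17 - 6| = 11  holds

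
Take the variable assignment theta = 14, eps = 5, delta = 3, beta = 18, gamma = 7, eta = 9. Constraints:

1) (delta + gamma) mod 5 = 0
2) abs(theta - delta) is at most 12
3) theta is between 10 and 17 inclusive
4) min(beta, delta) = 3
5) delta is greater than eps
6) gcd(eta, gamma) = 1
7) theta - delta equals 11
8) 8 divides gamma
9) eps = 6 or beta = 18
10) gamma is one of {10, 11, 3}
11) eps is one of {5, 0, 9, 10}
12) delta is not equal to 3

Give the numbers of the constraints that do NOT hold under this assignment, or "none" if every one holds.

No — constraints 5, 8, 10, and 12 are not satisfied.

1) delta + gamma = 10; 10 mod 5 = 0  yes
2) abs(14 - 3) = 11; 11 ≤ 12  yes
3) theta = 14 lies in [10, 17]  yes
4) min(18, 3) = 3  yes
5) delta = 3, eps = 5; 3 ≤ 5 (want >)  no
6) gcd(9, 7) = 1  yes
7) theta - delta = 14 - 3 = 11  yes
8) 7 = 8*0 + 7, so 8 does not divide 7  no
9) eps = 5 ≠ 6, but beta = 18 = 18 (second disjunct)  yes
10) gamma = 7 is not in {10, 11, 3}  no
11) eps = 5 is in {5, 0, 9, 10}  yes
12) delta = 3, but 3 is required to differ  no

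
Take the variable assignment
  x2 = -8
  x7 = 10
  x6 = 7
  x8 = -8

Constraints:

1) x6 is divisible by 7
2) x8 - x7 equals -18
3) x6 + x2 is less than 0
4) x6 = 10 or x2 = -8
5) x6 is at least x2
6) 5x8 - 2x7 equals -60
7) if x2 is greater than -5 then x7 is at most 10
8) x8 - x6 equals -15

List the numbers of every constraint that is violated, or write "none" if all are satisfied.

All constraints are satisfied.

1) 7 / 7 = 1, so 7 divides 7 — holds.
2) x8 - x7 = -8 - 10 = -18 — holds.
3) x6 + x2 = 7 + (-8) = -1; -1 < 0 — holds.
4) x6 = 7 ≠ 10, but x2 = -8 = -8 (second disjunct) — holds.
5) x6 = 7, x2 = -8; 7 ≥ -8 — holds.
6) 5x8 - 2x7 = 5(-8) - 2(10) = -60 — holds.
7) x2 = -8, not > -5; antecedent false, conditional vacuously true — holds.
8) x8 - x6 = -8 - 7 = -15 — holds.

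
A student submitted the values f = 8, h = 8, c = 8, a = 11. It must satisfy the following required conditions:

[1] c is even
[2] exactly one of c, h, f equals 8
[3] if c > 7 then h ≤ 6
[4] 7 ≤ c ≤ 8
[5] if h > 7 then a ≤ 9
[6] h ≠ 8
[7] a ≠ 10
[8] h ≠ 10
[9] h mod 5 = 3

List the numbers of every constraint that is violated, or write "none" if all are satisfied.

[1] c = 8 is even  ✓
[2] c=8, h=8, f=8; 3 of them equal 8, not exactly one  ✗
[3] c = 8 > 7, so we need h ≤ 6; but h = 8 > 6  ✗
[4] c = 8 lies in [7, 8]  ✓
[5] h = 8 > 7, so we need a ≤ 9; but a = 11 > 9  ✗
[6] h = 8, but 8 is required to differ  ✗
[7] a = 11, and 11 ≠ 10  ✓
[8] h = 8, and 8 ≠ 10  ✓
[9] 8 mod 5 = 3  ✓

Violated: 2, 3, 5, and 6.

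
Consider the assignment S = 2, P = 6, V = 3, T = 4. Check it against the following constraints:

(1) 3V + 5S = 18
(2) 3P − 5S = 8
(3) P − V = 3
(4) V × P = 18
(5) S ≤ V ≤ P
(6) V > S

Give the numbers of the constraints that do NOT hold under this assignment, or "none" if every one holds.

Constraint 1 is violated.

(1) 3V + 5S = 3(3) + 5(2) = 19, not 18  ✘
(2) 3P − 5S = 3(6) − 5(2) = 8  ✔
(3) P − V = 6 − 3 = 3  ✔
(4) V × P = 3 × 6 = 18  ✔
(5) values 2 ≤ 3 ≤ 6  ✔
(6) V = 3, S = 2; 3 > 2  ✔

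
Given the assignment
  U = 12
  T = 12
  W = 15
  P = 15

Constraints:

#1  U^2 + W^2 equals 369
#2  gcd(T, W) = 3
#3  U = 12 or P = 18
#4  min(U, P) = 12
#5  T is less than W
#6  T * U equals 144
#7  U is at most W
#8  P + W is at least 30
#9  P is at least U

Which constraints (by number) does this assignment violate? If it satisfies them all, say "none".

#1 U^2 + W^2 = 12^2 + 15^2 = 144 + 225 = 369 — satisfied.
#2 gcd(12, 15) = 3 — satisfied.
#3 U = 12 = 12 (first disjunct) — satisfied.
#4 min(12, 15) = 12 — satisfied.
#5 T = 12, W = 15; 12 < 15 — satisfied.
#6 T * U = 12 * 12 = 144 — satisfied.
#7 U = 12, W = 15; 12 ≤ 15 — satisfied.
#8 P + W = 15 + 15 = 30; 30 ≥ 30 — satisfied.
#9 P = 15, U = 12; 15 ≥ 12 — satisfied.

Yes — all constraints hold.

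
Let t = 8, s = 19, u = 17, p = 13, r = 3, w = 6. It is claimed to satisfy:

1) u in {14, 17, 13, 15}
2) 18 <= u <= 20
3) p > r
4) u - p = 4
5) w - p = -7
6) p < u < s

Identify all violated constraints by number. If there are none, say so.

Violated: 2.

1) u = 17 is in {14, 17, 13, 15} — satisfied.
2) u = 17 is outside [18, 20] — violated.
3) p = 13, r = 3; 13 > 3 — satisfied.
4) u - p = 17 - 13 = 4 — satisfied.
5) w - p = 6 - 13 = -7 — satisfied.
6) values 13 < 17 < 19 — satisfied.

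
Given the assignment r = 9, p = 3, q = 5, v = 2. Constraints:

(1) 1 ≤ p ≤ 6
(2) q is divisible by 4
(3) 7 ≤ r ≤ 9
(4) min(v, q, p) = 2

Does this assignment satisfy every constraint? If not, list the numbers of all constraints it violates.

(1) p = 3 lies in [1, 6] — satisfied.
(2) 5 = 4×1 + 1, so 4 does not divide 5 — violated.
(3) r = 9 lies in [7, 9] — satisfied.
(4) min(2, 5, 3) = 2 — satisfied.

The assignment fails constraint 2.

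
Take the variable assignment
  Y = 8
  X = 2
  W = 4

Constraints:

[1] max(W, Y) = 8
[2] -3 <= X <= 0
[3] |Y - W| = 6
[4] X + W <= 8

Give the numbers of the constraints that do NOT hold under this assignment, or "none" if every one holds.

[1] max(4, 8) = 8 — satisfied.
[2] X = 2 is outside [-3, 0] — violated.
[3] |8 - 4| = 4, not 6 — violated.
[4] X + W = 2 + 4 = 6; 6 ≤ 8 — satisfied.

The assignment fails constraints 2 and 3.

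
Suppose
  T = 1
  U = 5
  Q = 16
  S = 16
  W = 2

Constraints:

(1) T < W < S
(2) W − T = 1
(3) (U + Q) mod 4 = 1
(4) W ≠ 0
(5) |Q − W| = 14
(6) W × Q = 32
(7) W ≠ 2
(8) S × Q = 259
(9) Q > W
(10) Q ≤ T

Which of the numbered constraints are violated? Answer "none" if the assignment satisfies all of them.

Constraints 7, 8, and 10 do not hold.

(1) values 1 < 2 < 16  ✓
(2) W − T = 2 − 1 = 1  ✓
(3) U + Q = 21; 21 mod 4 = 1  ✓
(4) W = 2, and 2 ≠ 0  ✓
(5) |16 − 2| = 14  ✓
(6) W × Q = 2 × 16 = 32  ✓
(7) W = 2, but 2 is required to differ  ✗
(8) S × Q = 16 × 16 = 256, not 259  ✗
(9) Q = 16, W = 2; 16 > 2  ✓
(10) Q = 16, T = 1; 16 > 1 (want ≤)  ✗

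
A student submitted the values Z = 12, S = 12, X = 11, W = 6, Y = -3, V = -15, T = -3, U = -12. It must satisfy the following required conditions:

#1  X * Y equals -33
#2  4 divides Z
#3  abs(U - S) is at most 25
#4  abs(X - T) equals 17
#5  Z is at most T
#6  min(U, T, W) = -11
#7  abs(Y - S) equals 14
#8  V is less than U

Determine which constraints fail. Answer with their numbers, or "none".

Constraints 4, 5, 6, 7 do not hold.

#1 X * Y = 11 * (-3) = -33 — holds.
#2 12 / 4 = 3, so 4 divides 12 — holds.
#3 abs(-12 - 12) = 24; 24 ≤ 25 — holds.
#4 abs(11 - (-3)) = 14, not 17 — fails.
#5 Z = 12, T = -3; 12 > -3 (want ≤) — fails.
#6 min(-12, -3, 6) = -12, not -11 — fails.
#7 abs(-3 - 12) = 15, not 14 — fails.
#8 V = -15, U = -12; -15 < -12 — holds.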